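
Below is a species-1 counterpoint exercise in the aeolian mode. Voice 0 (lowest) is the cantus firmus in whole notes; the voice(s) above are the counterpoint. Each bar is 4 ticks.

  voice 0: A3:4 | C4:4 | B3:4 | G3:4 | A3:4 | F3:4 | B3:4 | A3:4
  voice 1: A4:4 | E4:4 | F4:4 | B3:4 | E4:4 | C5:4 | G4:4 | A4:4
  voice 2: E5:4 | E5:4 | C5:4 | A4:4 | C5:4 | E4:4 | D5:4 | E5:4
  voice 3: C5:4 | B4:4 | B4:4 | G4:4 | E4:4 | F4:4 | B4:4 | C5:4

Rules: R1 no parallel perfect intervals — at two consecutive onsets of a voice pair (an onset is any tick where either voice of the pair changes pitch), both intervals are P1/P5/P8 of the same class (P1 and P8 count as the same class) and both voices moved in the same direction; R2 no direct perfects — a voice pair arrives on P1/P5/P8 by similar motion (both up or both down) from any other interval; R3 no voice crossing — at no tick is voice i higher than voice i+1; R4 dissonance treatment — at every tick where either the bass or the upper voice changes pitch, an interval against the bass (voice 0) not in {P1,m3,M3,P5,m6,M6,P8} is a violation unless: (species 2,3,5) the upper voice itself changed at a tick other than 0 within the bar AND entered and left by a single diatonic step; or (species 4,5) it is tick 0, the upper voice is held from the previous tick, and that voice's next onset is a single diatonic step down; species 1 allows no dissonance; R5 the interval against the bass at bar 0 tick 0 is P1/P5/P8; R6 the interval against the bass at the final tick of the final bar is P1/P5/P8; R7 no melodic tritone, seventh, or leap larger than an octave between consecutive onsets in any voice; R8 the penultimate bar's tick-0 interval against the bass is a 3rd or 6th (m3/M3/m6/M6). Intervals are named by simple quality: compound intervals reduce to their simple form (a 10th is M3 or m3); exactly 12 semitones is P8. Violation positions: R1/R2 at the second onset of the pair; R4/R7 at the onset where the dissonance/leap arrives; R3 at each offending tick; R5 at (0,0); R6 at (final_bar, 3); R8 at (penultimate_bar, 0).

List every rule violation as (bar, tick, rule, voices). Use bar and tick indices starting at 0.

(0, 0, R3, (2, 3))
(0, 0, R5, (0, 3))
(0, 1, R3, (2, 3))
(0, 2, R3, (2, 3))
(0, 3, R3, (2, 3))
(1, 0, R2, (1, 3))
(1, 0, R3, (2, 3))
(1, 0, R4, (0, 3))
(1, 1, R3, (2, 3))
(1, 2, R3, (2, 3))
(1, 3, R3, (2, 3))
(2, 0, R3, (2, 3))
(2, 0, R4, (0, 1))
(2, 0, R4, (0, 2))
(2, 1, R3, (2, 3))
(2, 2, R3, (2, 3))
(2, 3, R3, (2, 3))
(3, 0, R1, (0, 3))
(3, 0, R3, (2, 3))
(3, 0, R4, (0, 2))
(3, 0, R7, (1,))
(3, 1, R3, (2, 3))
(3, 2, R3, (2, 3))
(3, 3, R3, (2, 3))
(4, 0, R2, (0, 1))
(4, 0, R3, (2, 3))
(4, 1, R3, (2, 3))
(4, 2, R3, (2, 3))
(4, 3, R3, (2, 3))
(5, 0, R2, (1, 3))
(5, 0, R3, (1, 2))
(5, 0, R4, (0, 2))
(5, 1, R3, (1, 2))
(5, 2, R3, (1, 2))
(5, 3, R3, (1, 2))
(6, 0, R1, (0, 3))
(6, 0, R3, (2, 3))
(6, 0, R7, (0,))
(6, 0, R7, (2,))
(6, 0, R7, (3,))
(6, 0, R8, (0, 3))
(6, 1, R3, (2, 3))
(6, 2, R3, (2, 3))
(6, 3, R3, (2, 3))
(7, 0, R1, (1, 2))
(7, 0, R3, (2, 3))
(7, 1, R3, (2, 3))
(7, 2, R3, (2, 3))
(7, 3, R3, (2, 3))
(7, 3, R6, (0, 3))

bar 0: v0=A3 v1=A4 v2=E5 v3=C5 downbeat m3
bar 1: v0=C4 v1=E4 v2=E5 v3=B4 downbeat M7
bar 2: v0=B3 v1=F4 v2=C5 v3=B4 downbeat P8
bar 3: v0=G3 v1=B3 v2=A4 v3=G4 downbeat P8
bar 4: v0=A3 v1=E4 v2=C5 v3=E4 downbeat P5
bar 5: v0=F3 v1=C5 v2=E4 v3=F4 downbeat P8
bar 6: v0=B3 v1=G4 v2=D5 v3=B4 downbeat P8
bar 7: v0=A3 v1=A4 v2=E5 v3=C5 downbeat m3
  -> R3 @ bar 0 tick 0 v(2, 3): E5 above C5
  -> R5 @ bar 0 tick 0 v(0, 3): opens on m3
  -> R3 @ bar 0 tick 1 v(2, 3): E5 above C5
  -> R3 @ bar 0 tick 2 v(2, 3): E5 above C5
  -> R3 @ bar 0 tick 3 v(2, 3): E5 above C5
  -> R2 @ bar 1 tick 0 v(1, 3): A4/C5 m3 -> E4/B4 P5 similar
  -> R3 @ bar 1 tick 0 v(2, 3): E5 above B4
  -> R4 @ bar 1 tick 0 v(0, 3): C4/B4 M7 untreated
  -> R3 @ bar 1 tick 1 v(2, 3): E5 above B4
  -> R3 @ bar 1 tick 2 v(2, 3): E5 above B4
  -> R3 @ bar 1 tick 3 v(2, 3): E5 above B4
  -> R3 @ bar 2 tick 0 v(2, 3): C5 above B4
  -> R4 @ bar 2 tick 0 v(0, 1): B3/F4 TT untreated
  -> R4 @ bar 2 tick 0 v(0, 2): B3/C5 m2 untreated
  -> R3 @ bar 2 tick 1 v(2, 3): C5 above B4
  -> R3 @ bar 2 tick 2 v(2, 3): C5 above B4
  -> R3 @ bar 2 tick 3 v(2, 3): C5 above B4
  -> R1 @ bar 3 tick 0 v(0, 3): B3/B4 P8 -> G3/G4 P8 similar
  -> R3 @ bar 3 tick 0 v(2, 3): A4 above G4
  -> R4 @ bar 3 tick 0 v(0, 2): G3/A4 M2 untreated
  -> R7 @ bar 3 tick 0 v(1,): F4->B3 leap 6st
  -> R3 @ bar 3 tick 1 v(2, 3): A4 above G4
  -> R3 @ bar 3 tick 2 v(2, 3): A4 above G4
  -> R3 @ bar 3 tick 3 v(2, 3): A4 above G4
  -> R2 @ bar 4 tick 0 v(0, 1): G3/B3 M3 -> A3/E4 P5 similar
  -> R3 @ bar 4 tick 0 v(2, 3): C5 above E4
  -> R3 @ bar 4 tick 1 v(2, 3): C5 above E4
  -> R3 @ bar 4 tick 2 v(2, 3): C5 above E4
  -> R3 @ bar 4 tick 3 v(2, 3): C5 above E4
  -> R2 @ bar 5 tick 0 v(1, 3): E4/E4 P1 -> C5/F4 P5 similar
  -> R3 @ bar 5 tick 0 v(1, 2): C5 above E4
  -> R4 @ bar 5 tick 0 v(0, 2): F3/E4 M7 untreated
  -> R3 @ bar 5 tick 1 v(1, 2): C5 above E4
  -> R3 @ bar 5 tick 2 v(1, 2): C5 above E4
  -> R3 @ bar 5 tick 3 v(1, 2): C5 above E4
  -> R1 @ bar 6 tick 0 v(0, 3): F3/F4 P8 -> B3/B4 P8 similar
  -> R3 @ bar 6 tick 0 v(2, 3): D5 above B4
  -> R7 @ bar 6 tick 0 v(0,): F3->B3 leap 6st
  -> R7 @ bar 6 tick 0 v(2,): E4->D5 leap 10st
  -> R7 @ bar 6 tick 0 v(3,): F4->B4 leap 6st
  -> R8 @ bar 6 tick 0 v(0, 3): penult P8 not 3rd/6th
  -> R3 @ bar 6 tick 1 v(2, 3): D5 above B4
  -> R3 @ bar 6 tick 2 v(2, 3): D5 above B4
  -> R3 @ bar 6 tick 3 v(2, 3): D5 above B4
  -> R1 @ bar 7 tick 0 v(1, 2): G4/D5 P5 -> A4/E5 P5 similar
  -> R3 @ bar 7 tick 0 v(2, 3): E5 above C5
  -> R3 @ bar 7 tick 1 v(2, 3): E5 above C5
  -> R3 @ bar 7 tick 2 v(2, 3): E5 above C5
  -> R3 @ bar 7 tick 3 v(2, 3): E5 above C5
  -> R6 @ bar 7 tick 3 v(0, 3): closes on m3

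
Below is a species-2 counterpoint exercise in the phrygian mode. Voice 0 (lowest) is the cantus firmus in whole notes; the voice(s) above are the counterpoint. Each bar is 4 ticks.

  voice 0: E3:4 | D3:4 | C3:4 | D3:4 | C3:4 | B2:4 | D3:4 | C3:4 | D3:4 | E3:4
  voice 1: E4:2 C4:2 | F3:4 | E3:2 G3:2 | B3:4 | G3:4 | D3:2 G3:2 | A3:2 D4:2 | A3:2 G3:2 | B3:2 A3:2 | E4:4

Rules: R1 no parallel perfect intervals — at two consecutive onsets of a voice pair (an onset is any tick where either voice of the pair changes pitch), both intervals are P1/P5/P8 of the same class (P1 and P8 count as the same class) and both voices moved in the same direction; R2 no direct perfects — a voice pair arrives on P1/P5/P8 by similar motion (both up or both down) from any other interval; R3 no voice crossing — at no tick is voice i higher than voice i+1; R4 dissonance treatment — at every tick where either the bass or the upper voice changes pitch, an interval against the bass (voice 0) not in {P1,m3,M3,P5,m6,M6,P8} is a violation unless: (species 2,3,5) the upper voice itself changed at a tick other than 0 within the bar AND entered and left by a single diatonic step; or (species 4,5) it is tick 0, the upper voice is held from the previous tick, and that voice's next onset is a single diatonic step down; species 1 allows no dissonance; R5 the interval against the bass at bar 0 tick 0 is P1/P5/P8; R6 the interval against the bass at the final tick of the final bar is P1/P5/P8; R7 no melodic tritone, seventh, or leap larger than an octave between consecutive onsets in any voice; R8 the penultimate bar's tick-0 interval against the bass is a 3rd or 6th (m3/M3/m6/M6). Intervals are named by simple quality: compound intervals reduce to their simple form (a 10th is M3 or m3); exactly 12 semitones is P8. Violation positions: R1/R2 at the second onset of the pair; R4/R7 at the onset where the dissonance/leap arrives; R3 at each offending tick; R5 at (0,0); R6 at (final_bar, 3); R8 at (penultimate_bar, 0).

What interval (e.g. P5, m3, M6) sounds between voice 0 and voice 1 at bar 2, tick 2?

P5

voice 0=C3 voice 1=G3 -> P5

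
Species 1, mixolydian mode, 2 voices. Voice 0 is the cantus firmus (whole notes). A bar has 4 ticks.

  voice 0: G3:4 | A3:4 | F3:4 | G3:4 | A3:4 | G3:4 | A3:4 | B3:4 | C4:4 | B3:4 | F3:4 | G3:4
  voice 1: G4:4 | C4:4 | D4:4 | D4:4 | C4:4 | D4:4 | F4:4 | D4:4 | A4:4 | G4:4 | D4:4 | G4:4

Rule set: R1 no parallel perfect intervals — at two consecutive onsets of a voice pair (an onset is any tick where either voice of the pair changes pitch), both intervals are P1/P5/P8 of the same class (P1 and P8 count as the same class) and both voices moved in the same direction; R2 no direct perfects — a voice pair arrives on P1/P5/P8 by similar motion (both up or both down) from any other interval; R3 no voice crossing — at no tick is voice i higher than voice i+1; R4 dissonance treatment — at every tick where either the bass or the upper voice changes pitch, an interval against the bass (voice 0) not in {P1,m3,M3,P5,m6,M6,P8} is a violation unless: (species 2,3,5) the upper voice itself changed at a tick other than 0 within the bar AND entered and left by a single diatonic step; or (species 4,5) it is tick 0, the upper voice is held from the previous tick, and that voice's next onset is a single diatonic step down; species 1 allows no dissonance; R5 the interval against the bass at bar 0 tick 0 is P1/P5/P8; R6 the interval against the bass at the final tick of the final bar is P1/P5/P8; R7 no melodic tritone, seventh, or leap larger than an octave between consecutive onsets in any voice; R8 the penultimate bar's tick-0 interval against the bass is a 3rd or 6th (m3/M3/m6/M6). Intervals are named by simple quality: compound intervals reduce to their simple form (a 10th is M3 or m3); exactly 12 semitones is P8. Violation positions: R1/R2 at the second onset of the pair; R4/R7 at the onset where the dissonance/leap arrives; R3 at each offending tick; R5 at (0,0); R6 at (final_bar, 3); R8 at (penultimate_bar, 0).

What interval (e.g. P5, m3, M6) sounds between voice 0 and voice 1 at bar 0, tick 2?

voice 0=G3 voice 1=G4 -> P8

P8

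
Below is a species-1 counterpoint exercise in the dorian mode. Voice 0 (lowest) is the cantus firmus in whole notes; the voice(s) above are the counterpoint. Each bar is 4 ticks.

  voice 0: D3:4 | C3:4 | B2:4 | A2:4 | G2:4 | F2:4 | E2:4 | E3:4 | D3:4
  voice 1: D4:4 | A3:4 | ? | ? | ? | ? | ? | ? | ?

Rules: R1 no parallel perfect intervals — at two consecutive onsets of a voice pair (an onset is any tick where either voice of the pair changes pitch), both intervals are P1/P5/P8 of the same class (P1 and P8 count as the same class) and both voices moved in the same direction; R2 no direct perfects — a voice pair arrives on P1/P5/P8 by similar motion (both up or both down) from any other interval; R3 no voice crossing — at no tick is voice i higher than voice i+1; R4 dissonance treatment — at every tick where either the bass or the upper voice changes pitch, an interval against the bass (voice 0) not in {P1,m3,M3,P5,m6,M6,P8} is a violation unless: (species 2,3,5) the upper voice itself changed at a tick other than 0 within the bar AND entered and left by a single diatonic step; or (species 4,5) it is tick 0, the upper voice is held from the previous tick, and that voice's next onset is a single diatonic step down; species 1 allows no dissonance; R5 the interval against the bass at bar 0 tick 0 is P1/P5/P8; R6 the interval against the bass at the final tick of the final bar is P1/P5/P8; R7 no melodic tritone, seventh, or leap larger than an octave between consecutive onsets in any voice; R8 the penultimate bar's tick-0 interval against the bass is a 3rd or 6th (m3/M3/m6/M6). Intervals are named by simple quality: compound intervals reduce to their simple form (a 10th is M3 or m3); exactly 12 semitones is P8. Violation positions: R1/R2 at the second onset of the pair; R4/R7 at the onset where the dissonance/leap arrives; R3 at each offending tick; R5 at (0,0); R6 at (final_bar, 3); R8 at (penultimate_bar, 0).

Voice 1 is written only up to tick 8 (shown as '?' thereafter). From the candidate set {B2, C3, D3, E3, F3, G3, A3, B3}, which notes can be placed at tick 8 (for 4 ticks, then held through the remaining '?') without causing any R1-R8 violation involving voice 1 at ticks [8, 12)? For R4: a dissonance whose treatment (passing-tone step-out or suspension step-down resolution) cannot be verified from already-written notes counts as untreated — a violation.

B2: violates R2,R7
C3: violates R4
D3: legal
E3: violates R4
F3: violates R4
G3: legal
A3: violates R4
B3: legal

{B3, D3, G3}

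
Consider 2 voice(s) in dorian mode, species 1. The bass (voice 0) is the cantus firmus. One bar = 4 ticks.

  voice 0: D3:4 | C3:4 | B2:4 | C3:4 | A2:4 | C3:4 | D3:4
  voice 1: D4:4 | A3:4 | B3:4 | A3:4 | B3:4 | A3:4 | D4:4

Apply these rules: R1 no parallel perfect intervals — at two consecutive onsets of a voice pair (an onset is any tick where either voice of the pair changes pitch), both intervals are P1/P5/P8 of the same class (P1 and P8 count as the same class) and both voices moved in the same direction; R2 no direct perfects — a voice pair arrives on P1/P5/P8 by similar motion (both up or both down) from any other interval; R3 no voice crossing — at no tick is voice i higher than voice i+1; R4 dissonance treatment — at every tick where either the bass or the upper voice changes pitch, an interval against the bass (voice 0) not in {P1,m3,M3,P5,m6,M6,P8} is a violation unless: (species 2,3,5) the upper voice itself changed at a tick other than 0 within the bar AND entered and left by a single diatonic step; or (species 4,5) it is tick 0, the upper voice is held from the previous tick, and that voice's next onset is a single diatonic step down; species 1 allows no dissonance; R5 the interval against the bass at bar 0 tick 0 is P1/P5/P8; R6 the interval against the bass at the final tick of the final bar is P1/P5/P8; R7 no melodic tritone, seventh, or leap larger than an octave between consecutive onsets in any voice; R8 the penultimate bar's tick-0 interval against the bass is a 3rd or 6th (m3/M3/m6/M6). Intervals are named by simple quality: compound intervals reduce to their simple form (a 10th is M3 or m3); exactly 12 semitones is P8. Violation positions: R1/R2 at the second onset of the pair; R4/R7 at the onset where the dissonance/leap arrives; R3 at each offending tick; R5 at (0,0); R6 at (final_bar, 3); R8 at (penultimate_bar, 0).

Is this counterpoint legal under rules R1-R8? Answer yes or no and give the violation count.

bar 0: v0=D3 v1=D4 (P8)
bar 1: v0=C3 v1=A3 (M6)
bar 2: v0=B2 v1=B3 (P8)
bar 3: v0=C3 v1=A3 (M6)
bar 4: v0=A2 v1=B3 (M2)
bar 5: v0=C3 v1=A3 (M6)
bar 6: v0=D3 v1=D4 (P8)
  R4 @ bar4.0: A2/B3 M2 untreated
  R2 @ bar6.0: C3/A3 M6 -> D3/D4 P8 similar

No (2 violations)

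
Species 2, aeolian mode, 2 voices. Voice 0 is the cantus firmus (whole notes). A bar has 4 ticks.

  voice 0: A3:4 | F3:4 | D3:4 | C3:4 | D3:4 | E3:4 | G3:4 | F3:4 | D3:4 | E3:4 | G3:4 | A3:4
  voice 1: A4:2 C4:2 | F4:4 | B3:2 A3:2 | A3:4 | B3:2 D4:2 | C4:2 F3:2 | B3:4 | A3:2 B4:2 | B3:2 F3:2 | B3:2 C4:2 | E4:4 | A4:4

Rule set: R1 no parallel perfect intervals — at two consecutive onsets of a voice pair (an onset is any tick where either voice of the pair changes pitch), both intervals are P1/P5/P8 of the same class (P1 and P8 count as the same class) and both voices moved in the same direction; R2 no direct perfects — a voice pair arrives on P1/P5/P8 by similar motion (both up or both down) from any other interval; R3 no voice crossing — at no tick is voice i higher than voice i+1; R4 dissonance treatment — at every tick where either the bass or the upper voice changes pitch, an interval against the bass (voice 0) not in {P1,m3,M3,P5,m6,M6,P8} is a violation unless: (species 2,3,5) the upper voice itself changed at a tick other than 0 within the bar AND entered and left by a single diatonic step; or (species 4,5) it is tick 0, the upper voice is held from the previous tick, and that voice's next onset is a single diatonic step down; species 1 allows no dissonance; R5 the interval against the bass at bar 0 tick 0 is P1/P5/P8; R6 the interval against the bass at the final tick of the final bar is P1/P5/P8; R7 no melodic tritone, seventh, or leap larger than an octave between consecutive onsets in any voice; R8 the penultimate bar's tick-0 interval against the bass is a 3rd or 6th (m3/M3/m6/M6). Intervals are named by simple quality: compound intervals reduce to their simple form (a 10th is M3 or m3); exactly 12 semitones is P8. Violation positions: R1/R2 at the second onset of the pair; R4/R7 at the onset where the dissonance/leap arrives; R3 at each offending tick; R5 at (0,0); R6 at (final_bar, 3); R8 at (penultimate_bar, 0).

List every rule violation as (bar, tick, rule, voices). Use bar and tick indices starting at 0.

bar 0: v0=A3 v1=A4 downbeat P8
bar 1: v0=F3 v1=F4 downbeat P8
bar 2: v0=D3 v1=B3 downbeat M6
bar 3: v0=C3 v1=A3 downbeat M6
bar 4: v0=D3 v1=B3 downbeat M6
bar 5: v0=E3 v1=C4 downbeat m6
bar 6: v0=G3 v1=B3 downbeat M3
bar 7: v0=F3 v1=A3 downbeat M3
bar 8: v0=D3 v1=B3 downbeat M6
bar 9: v0=E3 v1=B3 downbeat P5
bar 10: v0=G3 v1=E4 downbeat M6
bar 11: v0=A3 v1=A4 downbeat P8
  -> R7 @ bar 2 tick 0 v(1,): F4->B3 leap 6st
  -> R4 @ bar 5 tick 2 v(0, 1): E3/F3 m2 untreated
  -> R7 @ bar 6 tick 0 v(1,): F3->B3 leap 6st
  -> R4 @ bar 7 tick 2 v(0, 1): F3/B4 TT untreated
  -> R7 @ bar 7 tick 2 v(1,): A3->B4 leap 14st
  -> R7 @ bar 8 tick 2 v(1,): B3->F3 leap 6st
  -> R2 @ bar 9 tick 0 v(0, 1): D3/F3 m3 -> E3/B3 P5 similar
  -> R7 @ bar 9 tick 0 v(1,): F3->B3 leap 6st
  -> R2 @ bar 11 tick 0 v(0, 1): G3/E4 M6 -> A3/A4 P8 similar

(2, 0, R7, (1,))
(5, 2, R4, (0, 1))
(6, 0, R7, (1,))
(7, 2, R4, (0, 1))
(7, 2, R7, (1,))
(8, 2, R7, (1,))
(9, 0, R2, (0, 1))
(9, 0, R7, (1,))
(11, 0, R2, (0, 1))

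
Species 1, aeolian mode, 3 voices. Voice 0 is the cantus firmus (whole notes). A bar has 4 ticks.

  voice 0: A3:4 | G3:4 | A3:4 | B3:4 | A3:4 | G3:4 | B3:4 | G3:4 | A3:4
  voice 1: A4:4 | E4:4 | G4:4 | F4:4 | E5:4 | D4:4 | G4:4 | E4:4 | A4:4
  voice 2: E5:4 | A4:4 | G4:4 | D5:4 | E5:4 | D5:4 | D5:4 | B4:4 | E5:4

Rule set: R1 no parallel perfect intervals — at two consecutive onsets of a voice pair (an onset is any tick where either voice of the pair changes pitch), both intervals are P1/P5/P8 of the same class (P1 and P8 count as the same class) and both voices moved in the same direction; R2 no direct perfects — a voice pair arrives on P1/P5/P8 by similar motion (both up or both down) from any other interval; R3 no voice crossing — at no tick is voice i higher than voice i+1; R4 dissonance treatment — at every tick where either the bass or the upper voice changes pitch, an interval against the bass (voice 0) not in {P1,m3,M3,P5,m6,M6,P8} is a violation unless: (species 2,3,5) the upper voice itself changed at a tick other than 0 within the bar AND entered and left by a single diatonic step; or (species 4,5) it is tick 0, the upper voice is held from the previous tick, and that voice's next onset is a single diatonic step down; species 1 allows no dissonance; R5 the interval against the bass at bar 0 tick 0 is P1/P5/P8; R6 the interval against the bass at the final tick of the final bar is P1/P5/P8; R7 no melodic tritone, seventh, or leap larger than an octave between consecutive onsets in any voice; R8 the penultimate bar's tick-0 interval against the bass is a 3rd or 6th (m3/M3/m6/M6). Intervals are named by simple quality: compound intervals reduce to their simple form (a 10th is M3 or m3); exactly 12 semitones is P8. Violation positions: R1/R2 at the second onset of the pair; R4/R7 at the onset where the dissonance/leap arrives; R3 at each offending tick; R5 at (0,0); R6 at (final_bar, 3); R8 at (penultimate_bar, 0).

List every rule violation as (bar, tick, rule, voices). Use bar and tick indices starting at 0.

bar 0: v0=A3 v1=A4 v2=E5 downbeat P5
bar 1: v0=G3 v1=E4 v2=A4 downbeat M2
bar 2: v0=A3 v1=G4 v2=G4 downbeat m7
bar 3: v0=B3 v1=F4 v2=D5 downbeat m3
bar 4: v0=A3 v1=E5 v2=E5 downbeat P5
bar 5: v0=G3 v1=D4 v2=D5 downbeat P5
bar 6: v0=B3 v1=G4 v2=D5 downbeat m3
bar 7: v0=G3 v1=E4 v2=B4 downbeat M3
bar 8: v0=A3 v1=A4 v2=E5 downbeat P5
  -> R4 @ bar 1 tick 0 v(0, 2): G3/A4 M2 untreated
  -> R4 @ bar 2 tick 0 v(0, 1): A3/G4 m7 untreated
  -> R4 @ bar 2 tick 0 v(0, 2): A3/G4 m7 untreated
  -> R4 @ bar 3 tick 0 v(0, 1): B3/F4 TT untreated
  -> R2 @ bar 4 tick 0 v(1, 2): F4/D5 M6 -> E5/E5 P1 similar
  -> R7 @ bar 4 tick 0 v(1,): F4->E5 leap 11st
  -> R1 @ bar 5 tick 0 v(0, 1): A3/E5 P5 -> G3/D4 P5 similar
  -> R1 @ bar 5 tick 0 v(0, 2): A3/E5 P5 -> G3/D5 P5 similar
  -> R1 @ bar 5 tick 0 v(1, 2): E5/E5 P1 -> D4/D5 P8 similar
  -> R7 @ bar 5 tick 0 v(1,): E5->D4 leap 14st
  -> R1 @ bar 7 tick 0 v(1, 2): G4/D5 P5 -> E4/B4 P5 similar
  -> R1 @ bar 8 tick 0 v(1, 2): E4/B4 P5 -> A4/E5 P5 similar
  -> R2 @ bar 8 tick 0 v(0, 1): G3/E4 M6 -> A3/A4 P8 similar
  -> R2 @ bar 8 tick 0 v(0, 2): G3/B4 M3 -> A3/E5 P5 similar

(1, 0, R4, (0, 2))
(2, 0, R4, (0, 1))
(2, 0, R4, (0, 2))
(3, 0, R4, (0, 1))
(4, 0, R2, (1, 2))
(4, 0, R7, (1,))
(5, 0, R1, (0, 1))
(5, 0, R1, (0, 2))
(5, 0, R1, (1, 2))
(5, 0, R7, (1,))
(7, 0, R1, (1, 2))
(8, 0, R1, (1, 2))
(8, 0, R2, (0, 1))
(8, 0, R2, (0, 2))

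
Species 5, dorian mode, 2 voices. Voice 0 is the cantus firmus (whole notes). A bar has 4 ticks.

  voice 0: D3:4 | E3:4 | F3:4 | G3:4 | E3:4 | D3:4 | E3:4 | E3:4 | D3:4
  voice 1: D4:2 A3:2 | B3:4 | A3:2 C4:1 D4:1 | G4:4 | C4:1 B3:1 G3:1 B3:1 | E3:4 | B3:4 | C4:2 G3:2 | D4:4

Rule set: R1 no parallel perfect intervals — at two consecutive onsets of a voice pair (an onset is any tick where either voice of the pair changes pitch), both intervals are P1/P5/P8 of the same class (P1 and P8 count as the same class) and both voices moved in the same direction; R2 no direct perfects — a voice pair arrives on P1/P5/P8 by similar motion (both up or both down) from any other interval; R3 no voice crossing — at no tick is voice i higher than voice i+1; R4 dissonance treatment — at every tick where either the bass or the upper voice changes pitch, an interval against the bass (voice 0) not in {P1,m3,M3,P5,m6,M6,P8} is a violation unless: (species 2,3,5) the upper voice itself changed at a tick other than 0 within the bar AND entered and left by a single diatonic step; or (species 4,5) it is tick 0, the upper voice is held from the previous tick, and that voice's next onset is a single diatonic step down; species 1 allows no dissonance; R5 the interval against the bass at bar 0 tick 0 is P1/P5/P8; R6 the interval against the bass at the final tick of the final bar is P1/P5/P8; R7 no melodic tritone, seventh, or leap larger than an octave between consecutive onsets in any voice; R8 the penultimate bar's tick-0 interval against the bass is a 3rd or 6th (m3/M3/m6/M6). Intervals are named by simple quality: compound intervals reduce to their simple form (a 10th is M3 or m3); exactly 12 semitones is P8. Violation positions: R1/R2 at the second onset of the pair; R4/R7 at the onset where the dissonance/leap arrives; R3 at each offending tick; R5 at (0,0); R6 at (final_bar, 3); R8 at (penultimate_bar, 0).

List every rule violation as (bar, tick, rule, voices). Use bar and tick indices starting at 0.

bar 0: v0=D3 v1=D4 downbeat P8
bar 1: v0=E3 v1=B3 downbeat P5
bar 2: v0=F3 v1=A3 downbeat M3
bar 3: v0=G3 v1=G4 downbeat P8
bar 4: v0=E3 v1=C4 downbeat m6
bar 5: v0=D3 v1=E3 downbeat M2
bar 6: v0=E3 v1=B3 downbeat P5
bar 7: v0=E3 v1=C4 downbeat m6
bar 8: v0=D3 v1=D4 downbeat P8
  -> R1 @ bar 1 tick 0 v(0, 1): D3/A3 P5 -> E3/B3 P5 similar
  -> R2 @ bar 3 tick 0 v(0, 1): F3/D4 M6 -> G3/G4 P8 similar
  -> R4 @ bar 5 tick 0 v(0, 1): D3/E3 M2 untreated
  -> R2 @ bar 6 tick 0 v(0, 1): D3/E3 M2 -> E3/B3 P5 similar

(1, 0, R1, (0, 1))
(3, 0, R2, (0, 1))
(5, 0, R4, (0, 1))
(6, 0, R2, (0, 1))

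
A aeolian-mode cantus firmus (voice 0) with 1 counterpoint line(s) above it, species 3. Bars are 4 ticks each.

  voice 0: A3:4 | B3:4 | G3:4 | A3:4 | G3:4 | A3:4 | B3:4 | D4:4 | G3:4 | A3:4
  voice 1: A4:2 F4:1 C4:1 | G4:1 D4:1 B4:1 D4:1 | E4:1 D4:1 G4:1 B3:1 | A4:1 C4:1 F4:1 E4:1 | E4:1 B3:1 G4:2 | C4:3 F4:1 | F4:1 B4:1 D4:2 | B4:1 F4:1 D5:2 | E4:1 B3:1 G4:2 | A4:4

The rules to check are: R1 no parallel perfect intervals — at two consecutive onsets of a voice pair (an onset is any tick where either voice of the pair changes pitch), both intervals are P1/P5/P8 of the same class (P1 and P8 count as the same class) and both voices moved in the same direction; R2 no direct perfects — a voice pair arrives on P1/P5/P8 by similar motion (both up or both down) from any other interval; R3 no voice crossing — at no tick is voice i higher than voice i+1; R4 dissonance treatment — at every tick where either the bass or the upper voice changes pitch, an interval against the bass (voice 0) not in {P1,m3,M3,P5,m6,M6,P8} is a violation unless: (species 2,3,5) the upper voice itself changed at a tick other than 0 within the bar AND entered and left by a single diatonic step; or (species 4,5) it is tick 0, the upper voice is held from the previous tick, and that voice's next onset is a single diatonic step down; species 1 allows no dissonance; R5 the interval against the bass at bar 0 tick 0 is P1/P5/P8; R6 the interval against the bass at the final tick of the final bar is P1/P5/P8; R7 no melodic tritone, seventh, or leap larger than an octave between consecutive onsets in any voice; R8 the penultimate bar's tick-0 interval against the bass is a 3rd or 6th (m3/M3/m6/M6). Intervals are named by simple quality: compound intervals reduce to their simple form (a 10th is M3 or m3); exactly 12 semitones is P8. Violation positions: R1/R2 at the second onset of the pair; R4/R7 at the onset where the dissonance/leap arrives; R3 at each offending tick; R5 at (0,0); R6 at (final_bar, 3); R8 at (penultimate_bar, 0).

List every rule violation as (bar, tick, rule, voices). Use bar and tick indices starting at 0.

bar 0: v0=A3 v1=A4 downbeat P8
bar 1: v0=B3 v1=G4 downbeat m6
bar 2: v0=G3 v1=E4 downbeat M6
bar 3: v0=A3 v1=A4 downbeat P8
bar 4: v0=G3 v1=E4 downbeat M6
bar 5: v0=A3 v1=C4 downbeat m3
bar 6: v0=B3 v1=F4 downbeat TT
bar 7: v0=D4 v1=B4 downbeat M6
bar 8: v0=G3 v1=E4 downbeat M6
bar 9: v0=A3 v1=A4 downbeat P8
  -> R2 @ bar 3 tick 0 v(0, 1): G3/B3 M3 -> A3/A4 P8 similar
  -> R7 @ bar 3 tick 0 v(1,): B3->A4 leap 10st
  -> R4 @ bar 6 tick 0 v(0, 1): B3/F4 TT untreated
  -> R7 @ bar 6 tick 1 v(1,): F4->B4 leap 6st
  -> R7 @ bar 7 tick 1 v(1,): B4->F4 leap 6st
  -> R7 @ bar 8 tick 0 v(1,): D5->E4 leap 10st
  -> R1 @ bar 9 tick 0 v(0, 1): G3/G4 P8 -> A3/A4 P8 similar

(3, 0, R2, (0, 1))
(3, 0, R7, (1,))
(6, 0, R4, (0, 1))
(6, 1, R7, (1,))
(7, 1, R7, (1,))
(8, 0, R7, (1,))
(9, 0, R1, (0, 1))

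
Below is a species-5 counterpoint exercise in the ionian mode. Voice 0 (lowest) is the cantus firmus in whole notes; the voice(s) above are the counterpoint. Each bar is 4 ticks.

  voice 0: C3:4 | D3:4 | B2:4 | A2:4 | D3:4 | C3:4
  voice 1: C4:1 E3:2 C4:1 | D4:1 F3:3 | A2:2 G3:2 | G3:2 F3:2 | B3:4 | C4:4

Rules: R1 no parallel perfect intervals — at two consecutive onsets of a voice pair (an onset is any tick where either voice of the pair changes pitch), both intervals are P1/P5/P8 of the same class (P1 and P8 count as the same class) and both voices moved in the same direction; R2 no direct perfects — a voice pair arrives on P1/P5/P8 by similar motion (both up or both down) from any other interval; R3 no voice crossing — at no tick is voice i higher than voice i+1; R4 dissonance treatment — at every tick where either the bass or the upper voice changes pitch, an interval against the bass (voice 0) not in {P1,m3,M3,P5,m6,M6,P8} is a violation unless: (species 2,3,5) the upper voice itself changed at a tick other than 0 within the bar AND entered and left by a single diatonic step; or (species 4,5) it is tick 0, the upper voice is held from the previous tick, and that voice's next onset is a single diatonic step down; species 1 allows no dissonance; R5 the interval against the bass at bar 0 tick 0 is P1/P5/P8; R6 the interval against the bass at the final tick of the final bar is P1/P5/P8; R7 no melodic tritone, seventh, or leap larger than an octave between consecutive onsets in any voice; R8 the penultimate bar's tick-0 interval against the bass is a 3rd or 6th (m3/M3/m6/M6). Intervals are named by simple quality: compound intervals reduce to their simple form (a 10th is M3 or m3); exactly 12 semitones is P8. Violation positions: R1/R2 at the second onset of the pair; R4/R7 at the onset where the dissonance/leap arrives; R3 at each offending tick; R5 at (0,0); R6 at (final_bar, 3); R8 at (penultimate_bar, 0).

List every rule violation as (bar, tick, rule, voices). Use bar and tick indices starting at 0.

bar 0: v0=C3 v1=C4 downbeat P8
bar 1: v0=D3 v1=D4 downbeat P8
bar 2: v0=B2 v1=A2 downbeat M2
bar 3: v0=A2 v1=G3 downbeat m7
bar 4: v0=D3 v1=B3 downbeat M6
bar 5: v0=C3 v1=C4 downbeat P8
  -> R1 @ bar 1 tick 0 v(0, 1): C3/C4 P8 -> D3/D4 P8 similar
  -> R3 @ bar 2 tick 0 v(0, 1): B2 above A2
  -> R4 @ bar 2 tick 0 v(0, 1): B2/A2 M2 untreated
  -> R3 @ bar 2 tick 1 v(0, 1): B2 above A2
  -> R7 @ bar 2 tick 2 v(1,): A2->G3 leap 10st
  -> R7 @ bar 4 tick 0 v(1,): F3->B3 leap 6st

(1, 0, R1, (0, 1))
(2, 0, R3, (0, 1))
(2, 0, R4, (0, 1))
(2, 1, R3, (0, 1))
(2, 2, R7, (1,))
(4, 0, R7, (1,))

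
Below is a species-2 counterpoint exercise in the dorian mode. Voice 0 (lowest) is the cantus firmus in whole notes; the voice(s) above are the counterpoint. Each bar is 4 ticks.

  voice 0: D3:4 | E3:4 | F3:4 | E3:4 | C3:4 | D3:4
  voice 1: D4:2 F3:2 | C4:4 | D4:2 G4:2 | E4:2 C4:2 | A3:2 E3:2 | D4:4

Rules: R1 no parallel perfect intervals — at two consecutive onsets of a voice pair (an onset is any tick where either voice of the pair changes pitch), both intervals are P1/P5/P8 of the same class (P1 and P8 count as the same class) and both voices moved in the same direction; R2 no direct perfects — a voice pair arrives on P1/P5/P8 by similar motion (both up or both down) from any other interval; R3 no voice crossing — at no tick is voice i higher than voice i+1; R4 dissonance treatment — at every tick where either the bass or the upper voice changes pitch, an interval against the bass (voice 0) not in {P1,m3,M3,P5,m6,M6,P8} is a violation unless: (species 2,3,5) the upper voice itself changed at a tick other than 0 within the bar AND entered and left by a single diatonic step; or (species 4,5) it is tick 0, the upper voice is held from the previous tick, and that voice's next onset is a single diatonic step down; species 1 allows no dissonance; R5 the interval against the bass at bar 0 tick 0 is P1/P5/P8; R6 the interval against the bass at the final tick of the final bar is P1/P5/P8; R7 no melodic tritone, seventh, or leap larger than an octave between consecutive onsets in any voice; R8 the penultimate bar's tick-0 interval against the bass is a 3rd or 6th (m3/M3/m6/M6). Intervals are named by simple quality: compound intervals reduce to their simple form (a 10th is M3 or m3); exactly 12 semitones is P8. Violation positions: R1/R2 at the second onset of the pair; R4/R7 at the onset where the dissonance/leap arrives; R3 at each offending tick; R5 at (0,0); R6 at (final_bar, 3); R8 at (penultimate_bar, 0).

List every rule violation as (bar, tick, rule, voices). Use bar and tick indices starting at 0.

(2, 2, R4, (0, 1))
(3, 0, R2, (0, 1))
(5, 0, R2, (0, 1))
(5, 0, R7, (1,))

bar 0: v0=D3 v1=D4 downbeat P8
bar 1: v0=E3 v1=C4 downbeat m6
bar 2: v0=F3 v1=D4 downbeat M6
bar 3: v0=E3 v1=E4 downbeat P8
bar 4: v0=C3 v1=A3 downbeat M6
bar 5: v0=D3 v1=D4 downbeat P8
  -> R4 @ bar 2 tick 2 v(0, 1): F3/G4 M2 untreated
  -> R2 @ bar 3 tick 0 v(0, 1): F3/G4 M2 -> E3/E4 P8 similar
  -> R2 @ bar 5 tick 0 v(0, 1): C3/E3 M3 -> D3/D4 P8 similar
  -> R7 @ bar 5 tick 0 v(1,): E3->D4 leap 10st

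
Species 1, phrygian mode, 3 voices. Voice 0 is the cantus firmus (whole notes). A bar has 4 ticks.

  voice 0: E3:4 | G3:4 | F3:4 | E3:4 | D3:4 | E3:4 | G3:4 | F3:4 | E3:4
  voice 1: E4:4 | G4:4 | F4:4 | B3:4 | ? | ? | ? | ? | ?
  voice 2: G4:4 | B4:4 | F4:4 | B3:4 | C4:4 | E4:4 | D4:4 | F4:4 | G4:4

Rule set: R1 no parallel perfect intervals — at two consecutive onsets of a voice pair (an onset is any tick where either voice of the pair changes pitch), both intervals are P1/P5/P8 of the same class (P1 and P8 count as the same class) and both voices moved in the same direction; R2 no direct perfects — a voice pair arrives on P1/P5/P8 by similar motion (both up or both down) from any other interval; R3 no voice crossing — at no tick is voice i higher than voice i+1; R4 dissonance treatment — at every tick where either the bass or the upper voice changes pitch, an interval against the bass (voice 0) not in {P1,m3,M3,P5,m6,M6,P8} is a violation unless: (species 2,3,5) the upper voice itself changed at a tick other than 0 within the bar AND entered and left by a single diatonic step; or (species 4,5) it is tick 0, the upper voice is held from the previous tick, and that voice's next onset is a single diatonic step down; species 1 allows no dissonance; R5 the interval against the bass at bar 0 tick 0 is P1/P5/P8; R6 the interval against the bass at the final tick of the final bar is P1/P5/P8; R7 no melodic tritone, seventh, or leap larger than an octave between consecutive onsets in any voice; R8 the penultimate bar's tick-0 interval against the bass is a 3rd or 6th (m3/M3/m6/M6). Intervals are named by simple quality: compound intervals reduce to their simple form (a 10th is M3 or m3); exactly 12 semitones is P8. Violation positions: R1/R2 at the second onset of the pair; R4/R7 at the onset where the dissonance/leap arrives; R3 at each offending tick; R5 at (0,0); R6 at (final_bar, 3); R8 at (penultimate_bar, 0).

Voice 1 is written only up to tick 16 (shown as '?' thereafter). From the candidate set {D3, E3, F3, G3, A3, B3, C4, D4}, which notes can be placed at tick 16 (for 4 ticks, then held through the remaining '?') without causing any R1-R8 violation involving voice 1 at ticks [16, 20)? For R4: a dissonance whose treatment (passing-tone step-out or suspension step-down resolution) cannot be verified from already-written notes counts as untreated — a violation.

{B3}

D3: violates R2
E3: violates R4
F3: violates R7
G3: violates R4
A3: violates R1
B3: legal
C4: violates R1,R4
D4: violates R3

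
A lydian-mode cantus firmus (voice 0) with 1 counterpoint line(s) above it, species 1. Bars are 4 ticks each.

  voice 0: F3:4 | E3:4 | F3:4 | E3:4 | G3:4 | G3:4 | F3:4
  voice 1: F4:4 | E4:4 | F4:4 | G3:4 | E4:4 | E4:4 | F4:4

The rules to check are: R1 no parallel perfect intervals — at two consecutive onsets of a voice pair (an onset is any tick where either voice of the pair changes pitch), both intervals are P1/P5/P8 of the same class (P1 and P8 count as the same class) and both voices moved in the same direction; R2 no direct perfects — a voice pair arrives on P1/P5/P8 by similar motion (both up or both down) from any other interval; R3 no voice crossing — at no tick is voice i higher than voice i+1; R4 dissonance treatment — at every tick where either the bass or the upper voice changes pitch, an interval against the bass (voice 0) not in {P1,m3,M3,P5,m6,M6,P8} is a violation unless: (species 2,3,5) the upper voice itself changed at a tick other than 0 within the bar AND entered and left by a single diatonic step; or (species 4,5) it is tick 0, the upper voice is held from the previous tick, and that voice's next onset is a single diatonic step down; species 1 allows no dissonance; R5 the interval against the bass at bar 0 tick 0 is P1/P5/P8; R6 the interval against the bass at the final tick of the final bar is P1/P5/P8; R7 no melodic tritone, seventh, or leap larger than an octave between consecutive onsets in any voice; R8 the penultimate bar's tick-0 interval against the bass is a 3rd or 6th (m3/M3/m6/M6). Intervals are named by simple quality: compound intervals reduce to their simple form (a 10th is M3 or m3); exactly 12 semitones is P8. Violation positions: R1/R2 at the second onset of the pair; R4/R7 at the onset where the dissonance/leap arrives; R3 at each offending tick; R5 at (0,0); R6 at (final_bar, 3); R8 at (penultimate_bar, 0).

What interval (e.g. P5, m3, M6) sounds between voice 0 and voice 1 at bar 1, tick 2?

P8

voice 0=E3 voice 1=E4 -> P8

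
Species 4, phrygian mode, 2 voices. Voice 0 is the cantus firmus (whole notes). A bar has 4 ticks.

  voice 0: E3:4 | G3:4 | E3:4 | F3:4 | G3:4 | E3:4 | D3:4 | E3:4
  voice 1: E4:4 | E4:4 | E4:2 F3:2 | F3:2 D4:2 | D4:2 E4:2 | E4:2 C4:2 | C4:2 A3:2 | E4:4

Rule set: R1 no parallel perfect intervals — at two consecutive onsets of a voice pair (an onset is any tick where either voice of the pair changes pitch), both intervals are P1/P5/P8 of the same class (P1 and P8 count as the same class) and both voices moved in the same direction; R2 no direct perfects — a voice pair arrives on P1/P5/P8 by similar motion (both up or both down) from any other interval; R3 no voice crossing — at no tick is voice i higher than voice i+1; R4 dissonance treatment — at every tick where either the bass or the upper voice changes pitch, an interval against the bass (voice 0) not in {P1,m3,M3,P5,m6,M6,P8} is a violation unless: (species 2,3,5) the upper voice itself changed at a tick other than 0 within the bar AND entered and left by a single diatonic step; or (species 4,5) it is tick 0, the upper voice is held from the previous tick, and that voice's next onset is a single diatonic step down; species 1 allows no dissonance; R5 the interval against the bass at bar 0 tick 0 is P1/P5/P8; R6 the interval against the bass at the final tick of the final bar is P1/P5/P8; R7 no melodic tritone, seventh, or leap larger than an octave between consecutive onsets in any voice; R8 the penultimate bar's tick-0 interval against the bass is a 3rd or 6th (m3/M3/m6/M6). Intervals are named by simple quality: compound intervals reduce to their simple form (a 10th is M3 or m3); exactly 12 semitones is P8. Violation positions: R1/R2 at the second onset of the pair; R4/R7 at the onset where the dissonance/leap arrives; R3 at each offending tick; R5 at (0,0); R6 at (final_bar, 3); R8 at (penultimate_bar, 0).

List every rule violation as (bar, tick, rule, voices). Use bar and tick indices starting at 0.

bar 0: v0=E3 v1=E4 downbeat P8
bar 1: v0=G3 v1=E4 downbeat M6
bar 2: v0=E3 v1=E4 downbeat P8
bar 3: v0=F3 v1=F3 downbeat P1
bar 4: v0=G3 v1=D4 downbeat P5
bar 5: v0=E3 v1=E4 downbeat P8
bar 6: v0=D3 v1=C4 downbeat m7
bar 7: v0=E3 v1=E4 downbeat P8
  -> R4 @ bar 2 tick 2 v(0, 1): E3/F3 m2 untreated
  -> R7 @ bar 2 tick 2 v(1,): E4->F3 leap 11st
  -> R4 @ bar 6 tick 0 v(0, 1): D3/C4 m7 untreated
  -> R8 @ bar 6 tick 0 v(0, 1): penult m7 not 3rd/6th
  -> R2 @ bar 7 tick 0 v(0, 1): D3/A3 P5 -> E3/E4 P8 similar

(2, 2, R4, (0, 1))
(2, 2, R7, (1,))
(6, 0, R4, (0, 1))
(6, 0, R8, (0, 1))
(7, 0, R2, (0, 1))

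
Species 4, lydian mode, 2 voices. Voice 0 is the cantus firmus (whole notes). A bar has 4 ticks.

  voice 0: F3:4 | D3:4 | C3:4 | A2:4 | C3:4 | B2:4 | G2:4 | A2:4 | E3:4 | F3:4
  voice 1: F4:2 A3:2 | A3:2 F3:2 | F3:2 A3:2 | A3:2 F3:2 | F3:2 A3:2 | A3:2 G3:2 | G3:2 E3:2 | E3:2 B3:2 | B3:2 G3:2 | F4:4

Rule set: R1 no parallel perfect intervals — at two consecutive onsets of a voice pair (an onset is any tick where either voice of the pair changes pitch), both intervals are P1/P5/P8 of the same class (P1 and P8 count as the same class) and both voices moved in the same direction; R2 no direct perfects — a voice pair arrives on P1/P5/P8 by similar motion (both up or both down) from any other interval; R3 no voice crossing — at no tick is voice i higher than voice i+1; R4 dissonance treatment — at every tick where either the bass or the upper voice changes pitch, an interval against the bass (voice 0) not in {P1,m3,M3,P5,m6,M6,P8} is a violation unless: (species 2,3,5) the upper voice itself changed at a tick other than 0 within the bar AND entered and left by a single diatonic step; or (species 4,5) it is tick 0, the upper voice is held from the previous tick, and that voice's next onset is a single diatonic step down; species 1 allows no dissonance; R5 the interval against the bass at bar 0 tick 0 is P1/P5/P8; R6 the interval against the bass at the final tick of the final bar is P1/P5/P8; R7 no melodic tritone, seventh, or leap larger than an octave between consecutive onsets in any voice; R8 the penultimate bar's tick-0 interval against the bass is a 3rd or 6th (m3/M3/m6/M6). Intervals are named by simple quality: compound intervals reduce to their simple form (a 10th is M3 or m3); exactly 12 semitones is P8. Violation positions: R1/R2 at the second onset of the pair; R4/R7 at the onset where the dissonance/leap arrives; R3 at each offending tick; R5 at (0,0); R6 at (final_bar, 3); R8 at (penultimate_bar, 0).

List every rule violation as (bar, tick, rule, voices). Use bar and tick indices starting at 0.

(2, 0, R4, (0, 1))
(4, 0, R4, (0, 1))
(7, 2, R4, (0, 1))
(8, 0, R8, (0, 1))
(9, 0, R2, (0, 1))
(9, 0, R7, (1,))

bar 0: v0=F3 v1=F4 downbeat P8
bar 1: v0=D3 v1=A3 downbeat P5
bar 2: v0=C3 v1=F3 downbeat P4
bar 3: v0=A2 v1=A3 downbeat P8
bar 4: v0=C3 v1=F3 downbeat P4
bar 5: v0=B2 v1=A3 downbeat m7
bar 6: v0=G2 v1=G3 downbeat P8
bar 7: v0=A2 v1=E3 downbeat P5
bar 8: v0=E3 v1=B3 downbeat P5
bar 9: v0=F3 v1=F4 downbeat P8
  -> R4 @ bar 2 tick 0 v(0, 1): C3/F3 P4 untreated
  -> R4 @ bar 4 tick 0 v(0, 1): C3/F3 P4 untreated
  -> R4 @ bar 7 tick 2 v(0, 1): A2/B3 M2 untreated
  -> R8 @ bar 8 tick 0 v(0, 1): penult P5 not 3rd/6th
  -> R2 @ bar 9 tick 0 v(0, 1): E3/G3 m3 -> F3/F4 P8 similar
  -> R7 @ bar 9 tick 0 v(1,): G3->F4 leap 10st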